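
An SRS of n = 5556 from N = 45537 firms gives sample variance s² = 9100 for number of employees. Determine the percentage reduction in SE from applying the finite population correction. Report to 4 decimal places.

6.2989

f = n/N = 5556/45537 = 0.12201067.
SE_no-fpc = √(s²/n) = 1.2797925; SE_fpc = √((1−f)s²/n) = 1.1991795.
Ratio = √(1−f) = 0.93701085. Reduction = 100·(1 − 0.93701085) = 6.2989%.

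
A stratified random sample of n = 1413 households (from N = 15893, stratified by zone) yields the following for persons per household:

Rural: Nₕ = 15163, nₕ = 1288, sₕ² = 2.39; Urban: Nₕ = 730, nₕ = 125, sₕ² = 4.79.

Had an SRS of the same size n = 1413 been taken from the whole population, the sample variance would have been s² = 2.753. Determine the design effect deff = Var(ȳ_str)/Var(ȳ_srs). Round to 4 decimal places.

0.9084

Var(ȳ_str) = Σ Wₕ²(1−fₕ)sₕ²/nₕ with Wₕ = Nₕ/15893:
  Rural: (15163/15893)²·(1−1288/15163)·2.39/1288 = 0.001545569
  Urban: (730/15893)²·(1−125/730)·4.79/125 = 6.7002648 × 10^-5
  → Var(ȳ_str) = 0.0016125716.
Var(ȳ_srs) = (1 − 1413/15893)·2.753/1413 = 0.001775116.
deff = 0.0016125716 / 0.001775116 = 0.9084.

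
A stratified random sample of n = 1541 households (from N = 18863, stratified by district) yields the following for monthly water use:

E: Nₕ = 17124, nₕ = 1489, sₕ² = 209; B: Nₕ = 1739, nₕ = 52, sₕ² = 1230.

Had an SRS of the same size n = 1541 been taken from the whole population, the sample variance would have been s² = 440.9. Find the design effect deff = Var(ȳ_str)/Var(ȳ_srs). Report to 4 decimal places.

1.1443

Var(ȳ_str) = Σ Wₕ²(1−fₕ)sₕ²/nₕ with Wₕ = Nₕ/18863:
  E: (17124/18863)²·(1−1489/17124)·209/1489 = 0.10561684
  B: (1739/18863)²·(1−52/1739)·1230/52 = 0.19502707
  → Var(ȳ_str) = 0.30064391.
Var(ȳ_srs) = (1 − 1541/18863)·440.9/1541 = 0.26273911.
deff = 0.30064391 / 0.26273911 = 1.1443.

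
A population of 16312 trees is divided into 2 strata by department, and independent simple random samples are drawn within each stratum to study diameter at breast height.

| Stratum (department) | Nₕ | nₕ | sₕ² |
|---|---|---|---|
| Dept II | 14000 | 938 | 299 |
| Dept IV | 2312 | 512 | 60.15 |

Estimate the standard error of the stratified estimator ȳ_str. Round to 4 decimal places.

Var(ȳ_str) = Σₕ Wₕ²(1 − fₕ)sₕ²/nₕ with Wₕ = Nₕ/N, N = 16312.
Dept II: Wₕ = 0.85826385; term = 0.85826385²·(1 − 0.06700000)·299/938 = 0.2190744.
Dept IV: Wₕ = 0.14173615; term = 0.14173615²·(1 − 0.22145329)·60.15/512 = 0.0018374333.
Sum = 0.22091183.
SE = √(0.22091183) = 0.4700.

0.4700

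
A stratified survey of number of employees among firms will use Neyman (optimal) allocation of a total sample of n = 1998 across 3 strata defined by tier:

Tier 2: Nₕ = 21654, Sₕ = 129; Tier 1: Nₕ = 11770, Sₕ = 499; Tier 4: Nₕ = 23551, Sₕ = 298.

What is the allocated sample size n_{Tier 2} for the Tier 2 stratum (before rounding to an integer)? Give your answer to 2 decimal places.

Neyman allocation: nₕ = n·NₕSₕ / Σⱼ NⱼSⱼ.
Σ NⱼSⱼ = 21654·129 + 11770·499 + 23551·298 = 1.5684794 × 10^7.
n_{Tier 2} = 1998·21654·129 / (1.5684794 × 10^7) = 355.83.

355.83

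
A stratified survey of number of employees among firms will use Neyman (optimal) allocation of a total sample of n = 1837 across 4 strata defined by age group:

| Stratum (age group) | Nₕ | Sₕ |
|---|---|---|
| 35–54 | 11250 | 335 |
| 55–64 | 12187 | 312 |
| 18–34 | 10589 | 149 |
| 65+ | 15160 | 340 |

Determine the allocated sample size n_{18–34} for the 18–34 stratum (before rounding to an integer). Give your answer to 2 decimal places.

202.64

Neyman allocation: nₕ = n·NₕSₕ / Σⱼ NⱼSⱼ.
Σ NⱼSⱼ = 11250·335 + 12187·312 + 10589·149 + 15160·340 = 1.4303255 × 10^7.
n_{18–34} = 1837·10589·149 / (1.4303255 × 10^7) = 202.64.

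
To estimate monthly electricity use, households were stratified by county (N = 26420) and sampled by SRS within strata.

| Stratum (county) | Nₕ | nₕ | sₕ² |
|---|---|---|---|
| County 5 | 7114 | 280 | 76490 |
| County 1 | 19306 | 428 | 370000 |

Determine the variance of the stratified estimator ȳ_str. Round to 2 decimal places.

Var(ȳ_str) = Σₕ Wₕ²(1 − fₕ)sₕ²/nₕ with Wₕ = Nₕ/N, N = 26420.
County 5: Wₕ = 0.26926571; term = 0.26926571²·(1 − 0.03935901)·76490/280 = 19.026979.
County 1: Wₕ = 0.73073429; term = 0.73073429²·(1 − 0.02216927)·370000/428 = 451.37823.
Sum = 470.40521.

470.41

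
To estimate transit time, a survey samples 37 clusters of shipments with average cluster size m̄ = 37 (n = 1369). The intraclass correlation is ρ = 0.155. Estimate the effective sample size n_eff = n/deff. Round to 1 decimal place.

deff = 1 + (37 − 1)·0.155 = 1 + 5.58 = 6.58.
n_eff = 1369 / 6.58 = 208.1.

208.1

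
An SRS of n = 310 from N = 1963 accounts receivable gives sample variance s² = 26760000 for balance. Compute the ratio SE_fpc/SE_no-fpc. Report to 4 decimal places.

f = n/N = 310/1963 = 0.15792155.
SE_no-fpc = √(s²/n) = 293.80705; SE_fpc = √((1−f)s²/n) = 269.61154.
Ratio = √(1−f) = 0.91764833.

0.9176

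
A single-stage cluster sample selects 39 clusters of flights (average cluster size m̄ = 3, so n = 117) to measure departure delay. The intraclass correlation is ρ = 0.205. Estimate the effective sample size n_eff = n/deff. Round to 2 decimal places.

82.98

deff = 1 + (3 − 1)·0.205 = 1 + 0.41 = 1.41.
n_eff = 117 / 1.41 = 82.98.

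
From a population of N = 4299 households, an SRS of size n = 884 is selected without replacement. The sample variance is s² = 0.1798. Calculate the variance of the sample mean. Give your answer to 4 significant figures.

Under SRS without replacement, Var(ȳ) = (1 − f)·s²/n with f = n/N = 884/4299 = 0.20562922.
Var(ȳ) = (1 − 0.20562922)·0.1798/884 = 0.79437078·2.0339367 × 10^-4 = 1.6156999 × 10^-4.

1.616 × 10^-4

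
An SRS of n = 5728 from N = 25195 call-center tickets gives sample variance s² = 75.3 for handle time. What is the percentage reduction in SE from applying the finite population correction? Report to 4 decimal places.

f = n/N = 5728/25195 = 0.22734670.
SE_no-fpc = √(s²/n) = 0.11465579; SE_fpc = √((1−f)s²/n) = 0.10078324.
Ratio = √(1−f) = 0.87900700. Reduction = 100·(1 − 0.87900700) = 12.0993%.

12.0993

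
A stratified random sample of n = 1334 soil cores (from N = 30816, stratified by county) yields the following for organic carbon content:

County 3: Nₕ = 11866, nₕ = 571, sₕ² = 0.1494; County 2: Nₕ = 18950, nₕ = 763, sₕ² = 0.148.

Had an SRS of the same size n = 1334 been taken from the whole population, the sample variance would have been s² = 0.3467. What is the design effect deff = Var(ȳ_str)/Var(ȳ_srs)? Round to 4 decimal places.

0.4316

Var(ȳ_str) = Σ Wₕ²(1−fₕ)sₕ²/nₕ with Wₕ = Nₕ/30816:
  County 3: (11866/30816)²·(1−571/11866)·0.1494/571 = 3.6927724 × 10^-5
  County 2: (18950/30816)²·(1−763/18950)·0.148/763 = 7.0397126 × 10^-5
  → Var(ȳ_str) = 1.0732485 × 10^-4.
Var(ȳ_srs) = (1 − 1334/30816)·0.3467/1334 = 2.486444 × 10^-4.
deff = (1.0732485 × 10^-4) / (2.486444 × 10^-4) = 0.4316.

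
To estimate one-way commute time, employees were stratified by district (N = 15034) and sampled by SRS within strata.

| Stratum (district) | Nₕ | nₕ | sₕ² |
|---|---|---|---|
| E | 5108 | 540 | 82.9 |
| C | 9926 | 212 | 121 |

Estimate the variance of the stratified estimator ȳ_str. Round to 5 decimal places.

0.25933

Var(ȳ_str) = Σₕ Wₕ²(1 − fₕ)sₕ²/nₕ with Wₕ = Nₕ/N, N = 15034.
E: Wₕ = 0.33976320; term = 0.33976320²·(1 − 0.10571652)·82.9/540 = 0.015848518.
C: Wₕ = 0.66023680; term = 0.66023680²·(1 − 0.02135805)·121/212 = 0.24348532.
Sum = 0.25933384.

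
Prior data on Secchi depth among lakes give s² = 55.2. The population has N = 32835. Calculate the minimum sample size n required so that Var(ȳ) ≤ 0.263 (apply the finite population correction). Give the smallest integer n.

209

Without fpc, n₀ = s²/D = 55.2/0.263 = 209.8859.
With fpc, (1 − n/N)·s²/n ≤ D requires n ≥ n₀/(1 + n₀/N) = 209.8859/(1 + 209.8859/32835) = 208.5528.
Rounding up, n = 209.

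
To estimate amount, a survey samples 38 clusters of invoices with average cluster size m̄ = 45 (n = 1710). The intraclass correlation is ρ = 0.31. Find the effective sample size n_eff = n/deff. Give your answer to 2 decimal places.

116.80

deff = 1 + (45 − 1)·0.31 = 1 + 13.64 = 14.64.
n_eff = 1710 / 14.64 = 116.80.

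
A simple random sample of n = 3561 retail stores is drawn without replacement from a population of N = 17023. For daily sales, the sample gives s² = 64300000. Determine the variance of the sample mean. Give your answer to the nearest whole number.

Under SRS without replacement, Var(ȳ) = (1 − f)·s²/n with f = n/N = 3561/17023 = 0.20918757.
Var(ȳ) = (1 − 0.20918757)·64300000/3561 = 0.79081243·18056.726 = 14279.483.

14279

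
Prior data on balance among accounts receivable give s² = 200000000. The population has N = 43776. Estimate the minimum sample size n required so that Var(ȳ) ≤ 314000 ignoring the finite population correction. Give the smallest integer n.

637

Without fpc, n₀ = s²/D = 200000000/314000 = 636.9427.
Rounding up, n = 637.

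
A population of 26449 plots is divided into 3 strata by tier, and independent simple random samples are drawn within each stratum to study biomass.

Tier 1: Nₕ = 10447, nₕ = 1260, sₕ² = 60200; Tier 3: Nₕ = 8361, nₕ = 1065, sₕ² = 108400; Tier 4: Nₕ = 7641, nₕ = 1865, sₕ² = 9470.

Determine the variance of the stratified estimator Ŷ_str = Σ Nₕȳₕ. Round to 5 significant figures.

1.1019 × 10^10

Var(Ŷ_str) = Σₕ Nₕ²(1 − fₕ)sₕ²/nₕ.
Tier 1: 10447²·(1 − 1260/10447)·60200/1260 = 4.5855481 × 10^9.
Tier 3: 8361²·(1 − 1065/8361)·108400/1065 = 6.2090152 × 10^9.
Tier 4: 7641²·(1 − 1865/7641)·9470/1865 = 2.2410344 × 10^8.
Sum = 1.1018667 × 10^10.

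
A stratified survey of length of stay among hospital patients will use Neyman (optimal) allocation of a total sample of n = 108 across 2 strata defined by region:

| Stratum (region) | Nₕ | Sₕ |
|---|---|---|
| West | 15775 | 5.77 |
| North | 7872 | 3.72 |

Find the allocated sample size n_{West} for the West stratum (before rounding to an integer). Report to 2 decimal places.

Neyman allocation: nₕ = n·NₕSₕ / Σⱼ NⱼSⱼ.
Σ NⱼSⱼ = 15775·5.77 + 7872·3.72 = 120305.59.
n_{West} = 108·15775·5.77 / 120305.59 = 81.71.

81.71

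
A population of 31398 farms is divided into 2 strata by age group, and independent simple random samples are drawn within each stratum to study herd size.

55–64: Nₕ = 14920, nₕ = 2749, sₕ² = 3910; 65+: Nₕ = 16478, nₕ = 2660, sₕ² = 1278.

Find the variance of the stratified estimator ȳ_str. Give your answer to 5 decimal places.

0.37296

Var(ȳ_str) = Σₕ Wₕ²(1 − fₕ)sₕ²/nₕ with Wₕ = Nₕ/N, N = 31398.
55–64: Wₕ = 0.47518950; term = 0.47518950²·(1 − 0.18424933)·3910/2749 = 0.26199508.
65+: Wₕ = 0.52481050; term = 0.52481050²·(1 − 0.16142736)·1278/2660 = 0.11096728.
Sum = 0.37296236.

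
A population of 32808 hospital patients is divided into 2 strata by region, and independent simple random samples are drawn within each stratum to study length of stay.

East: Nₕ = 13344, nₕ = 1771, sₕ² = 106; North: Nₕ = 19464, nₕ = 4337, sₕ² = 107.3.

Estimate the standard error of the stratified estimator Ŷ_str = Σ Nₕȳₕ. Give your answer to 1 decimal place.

Var(Ŷ_str) = Σₕ Nₕ²(1 − fₕ)sₕ²/nₕ.
East: 13344²·(1 − 1771/13344)·106/1771 = 9.2431349 × 10^6.
North: 19464²·(1 − 4337/19464)·107.3/4337 = 7.2844238 × 10^6.
Sum = 1.6527559 × 10^7.
SE = √(1.6527559 × 10^7) = 4065.4.

4065.4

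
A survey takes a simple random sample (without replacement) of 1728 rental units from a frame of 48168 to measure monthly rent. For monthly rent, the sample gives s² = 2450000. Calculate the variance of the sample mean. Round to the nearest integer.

Under SRS without replacement, Var(ȳ) = (1 − f)·s²/n with f = n/N = 1728/48168 = 0.03587444.
Var(ȳ) = (1 − 0.03587444)·2450000/1728 = 0.96412556·1417.8241 = 1366.9604.

1367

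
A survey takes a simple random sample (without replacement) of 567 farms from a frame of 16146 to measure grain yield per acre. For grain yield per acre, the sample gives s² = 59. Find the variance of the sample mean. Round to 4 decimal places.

Under SRS without replacement, Var(ȳ) = (1 − f)·s²/n with f = n/N = 567/16146 = 0.03511706.
Var(ȳ) = (1 − 0.03511706)·59/567 = 0.96488294·0.10405644 = 0.10040228.

0.1004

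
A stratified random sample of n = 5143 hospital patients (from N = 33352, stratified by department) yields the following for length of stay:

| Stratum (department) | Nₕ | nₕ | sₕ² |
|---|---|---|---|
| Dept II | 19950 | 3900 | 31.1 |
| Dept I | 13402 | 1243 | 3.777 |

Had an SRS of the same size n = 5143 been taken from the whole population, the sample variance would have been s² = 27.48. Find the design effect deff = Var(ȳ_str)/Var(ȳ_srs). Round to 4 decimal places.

0.6064

Var(ȳ_str) = Σ Wₕ²(1−fₕ)sₕ²/nₕ with Wₕ = Nₕ/33352:
  Dept II: (19950/33352)²·(1−3900/19950)·31.1/3900 = 0.0022954612
  Dept I: (13402/33352)²·(1−1243/13402)·3.777/1243 = 4.4514302 × 10^-4
  → Var(ȳ_str) = 0.0027406042.
Var(ȳ_srs) = (1 − 5143/33352)·27.48/5143 = 0.0045192463.
deff = 0.0027406042 / 0.0045192463 = 0.6064.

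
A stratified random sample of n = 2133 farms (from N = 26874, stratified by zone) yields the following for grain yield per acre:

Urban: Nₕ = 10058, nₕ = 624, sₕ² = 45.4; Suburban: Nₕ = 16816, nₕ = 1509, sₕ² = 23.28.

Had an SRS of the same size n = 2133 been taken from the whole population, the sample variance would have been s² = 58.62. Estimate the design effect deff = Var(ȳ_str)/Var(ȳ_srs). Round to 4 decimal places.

0.5951

Var(ȳ_str) = Σ Wₕ²(1−fₕ)sₕ²/nₕ with Wₕ = Nₕ/26874:
  Urban: (10058/26874)²·(1−624/10058)·45.4/624 = 0.009559037
  Suburban: (16816/26874)²·(1−1509/16816)·23.28/1509 = 0.0054984704
  → Var(ȳ_str) = 0.015057507.
Var(ȳ_srs) = (1 − 2133/26874)·58.62/2133 = 0.025301129.
deff = 0.015057507 / 0.025301129 = 0.5951.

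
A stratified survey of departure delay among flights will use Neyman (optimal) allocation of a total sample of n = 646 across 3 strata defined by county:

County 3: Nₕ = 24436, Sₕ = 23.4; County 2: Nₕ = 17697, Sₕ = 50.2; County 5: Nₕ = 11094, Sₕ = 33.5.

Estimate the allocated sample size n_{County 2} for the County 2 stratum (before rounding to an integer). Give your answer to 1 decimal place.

313.3

Neyman allocation: nₕ = n·NₕSₕ / Σⱼ NⱼSⱼ.
Σ NⱼSⱼ = 24436·23.4 + 17697·50.2 + 11094·33.5 = 1.8318408 × 10^6.
n_{County 2} = 646·17697·50.2 / (1.8318408 × 10^6) = 313.3.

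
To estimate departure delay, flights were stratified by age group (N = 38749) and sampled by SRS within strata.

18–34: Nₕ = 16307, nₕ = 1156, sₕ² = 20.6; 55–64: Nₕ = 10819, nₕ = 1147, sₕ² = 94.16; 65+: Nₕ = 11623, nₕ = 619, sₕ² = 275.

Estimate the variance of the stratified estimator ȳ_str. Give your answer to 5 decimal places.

Var(ȳ_str) = Σₕ Wₕ²(1 − fₕ)sₕ²/nₕ with Wₕ = Nₕ/N, N = 38749.
18–34: Wₕ = 0.42083667; term = 0.42083667²·(1 − 0.07088980)·20.6/1156 = 0.0029322687.
55–64: Wₕ = 0.27920721; term = 0.27920721²·(1 − 0.10601719)·94.16/1147 = 0.0057211778.
65+: Wₕ = 0.29995613; term = 0.29995613²·(1 − 0.05325647)·275/619 = 0.037843375.
Sum = 0.046496822.

0.04650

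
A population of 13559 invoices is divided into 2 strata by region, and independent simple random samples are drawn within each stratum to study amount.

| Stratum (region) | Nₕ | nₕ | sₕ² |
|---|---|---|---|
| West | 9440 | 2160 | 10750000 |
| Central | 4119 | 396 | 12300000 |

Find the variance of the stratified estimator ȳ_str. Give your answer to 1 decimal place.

4451.2

Var(ȳ_str) = Σₕ Wₕ²(1 − fₕ)sₕ²/nₕ with Wₕ = Nₕ/N, N = 13559.
West: Wₕ = 0.69621654; term = 0.69621654²·(1 − 0.22881356)·10750000/2160 = 1860.3847.
Central: Wₕ = 0.30378346; term = 0.30378346²·(1 − 0.09613984)·12300000/396 = 2590.8331.
Sum = 4451.2178.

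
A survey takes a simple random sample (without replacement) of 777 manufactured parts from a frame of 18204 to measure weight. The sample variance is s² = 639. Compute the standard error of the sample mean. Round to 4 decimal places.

Under SRS without replacement, Var(ȳ) = (1 − f)·s²/n with f = n/N = 777/18204 = 0.04268293.
Var(ȳ) = (1 − 0.04268293)·639/777 = 0.95731707·0.82239382 = 0.78729165.
SE(ȳ) = √(0.78729165) = 0.8873.

0.8873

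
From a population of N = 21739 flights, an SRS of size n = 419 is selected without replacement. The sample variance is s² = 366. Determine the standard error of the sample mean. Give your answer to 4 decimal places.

0.9256

Under SRS without replacement, Var(ȳ) = (1 − f)·s²/n with f = n/N = 419/21739 = 0.01927412.
Var(ȳ) = (1 − 0.01927412)·366/419 = 0.98072588·0.87350835 = 0.85667225.
SE(ȳ) = √(0.85667225) = 0.9256.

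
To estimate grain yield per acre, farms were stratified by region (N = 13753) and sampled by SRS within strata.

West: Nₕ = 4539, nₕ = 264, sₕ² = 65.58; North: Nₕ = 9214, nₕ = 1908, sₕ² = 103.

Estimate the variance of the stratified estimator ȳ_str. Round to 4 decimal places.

0.0447

Var(ȳ_str) = Σₕ Wₕ²(1 − fₕ)sₕ²/nₕ with Wₕ = Nₕ/N, N = 13753.
West: Wₕ = 0.33003708; term = 0.33003708²·(1 − 0.05816259)·65.58/264 = 0.025484077.
North: Wₕ = 0.66996292; term = 0.66996292²·(1 − 0.20707619)·103/1908 = 0.019212852.
Sum = 0.044696929.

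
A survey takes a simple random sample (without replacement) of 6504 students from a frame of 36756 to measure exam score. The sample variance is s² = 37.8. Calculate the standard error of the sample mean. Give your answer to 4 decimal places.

0.0692

Under SRS without replacement, Var(ȳ) = (1 − f)·s²/n with f = n/N = 6504/36756 = 0.17695070.
Var(ȳ) = (1 − 0.17695070)·37.8/6504 = 0.82304930·0.0058118081 = 0.0047834046.
SE(ȳ) = √(0.0047834046) = 0.0692.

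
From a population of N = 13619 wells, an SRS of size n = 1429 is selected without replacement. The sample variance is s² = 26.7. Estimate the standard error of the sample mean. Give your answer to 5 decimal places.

0.12932

Under SRS without replacement, Var(ȳ) = (1 − f)·s²/n with f = n/N = 1429/13619 = 0.10492694.
Var(ȳ) = (1 − 0.10492694)·26.7/1429 = 0.89507306·0.018684395 = 0.016723898.
SE(ȳ) = √(0.016723898) = 0.12932.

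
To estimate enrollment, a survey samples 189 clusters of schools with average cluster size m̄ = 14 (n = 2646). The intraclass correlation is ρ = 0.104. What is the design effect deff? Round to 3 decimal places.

2.352

deff = 1 + (14 − 1)·0.104 = 1 + 1.352 = 2.352.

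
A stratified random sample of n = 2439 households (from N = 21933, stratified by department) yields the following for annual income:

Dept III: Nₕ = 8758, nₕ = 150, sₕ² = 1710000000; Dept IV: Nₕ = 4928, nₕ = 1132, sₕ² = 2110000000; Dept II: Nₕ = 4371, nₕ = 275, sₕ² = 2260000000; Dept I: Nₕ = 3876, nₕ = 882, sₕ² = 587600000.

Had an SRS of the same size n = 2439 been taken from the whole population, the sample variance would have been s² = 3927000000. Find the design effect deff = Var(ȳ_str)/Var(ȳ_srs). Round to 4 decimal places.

Var(ȳ_str) = Σ Wₕ²(1−fₕ)sₕ²/nₕ with Wₕ = Nₕ/21933:
  Dept III: (8758/21933)²·(1−150/8758)·1710000000/150 = 1.7865533 × 10^6
  Dept IV: (4928/21933)²·(1−1132/4928)·2110000000/1132 = 72483.116
  Dept II: (4371/21933)²·(1−275/4371)·2260000000/275 = 305858.41
  Dept I: (3876/21933)²·(1−882/3876)·587600000/882 = 16071.362
  → Var(ȳ_str) = 2.1809662 × 10^6.
Var(ȳ_srs) = (1 − 2439/21933)·3927000000/2439 = 1.4310408 × 10^6.
deff = (2.1809662 × 10^6) / (1.4310408 × 10^6) = 1.5240.

1.5240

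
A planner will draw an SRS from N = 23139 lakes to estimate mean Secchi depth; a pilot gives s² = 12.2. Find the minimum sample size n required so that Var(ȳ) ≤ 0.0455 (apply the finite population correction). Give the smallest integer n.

266

Without fpc, n₀ = s²/D = 12.2/0.0455 = 268.1319.
With fpc, (1 − n/N)·s²/n ≤ D requires n ≥ n₀/(1 + n₀/N) = 268.1319/(1 + 268.1319/23139) = 265.0604.
Rounding up, n = 266.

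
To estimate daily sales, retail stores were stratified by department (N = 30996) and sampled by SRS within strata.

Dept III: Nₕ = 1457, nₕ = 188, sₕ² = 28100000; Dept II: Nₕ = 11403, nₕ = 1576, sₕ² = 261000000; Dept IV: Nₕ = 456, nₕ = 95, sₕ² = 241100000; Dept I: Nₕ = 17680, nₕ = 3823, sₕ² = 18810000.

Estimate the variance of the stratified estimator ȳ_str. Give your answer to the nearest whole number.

Var(ȳ_str) = Σₕ Wₕ²(1 − fₕ)sₕ²/nₕ with Wₕ = Nₕ/N, N = 30996.
Dept III: Wₕ = 0.04700607; term = 0.04700607²·(1 − 0.12903226)·28100000/188 = 287.646.
Dept II: Wₕ = 0.36788618; term = 0.36788618²·(1 − 0.13820924)·261000000/1576 = 19315.816.
Dept IV: Wₕ = 0.01471158; term = 0.01471158²·(1 − 0.20833333)·241100000/95 = 434.84486.
Dept I: Wₕ = 0.57039618; term = 0.57039618²·(1 − 0.21623303)·18810000/3823 = 1254.656.
Sum = 21292.963.

21293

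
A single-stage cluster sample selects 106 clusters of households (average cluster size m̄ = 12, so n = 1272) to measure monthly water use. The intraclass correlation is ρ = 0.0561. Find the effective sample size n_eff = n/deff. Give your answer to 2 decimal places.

786.59

deff = 1 + (12 − 1)·0.0561 = 1 + 0.6171 = 1.6171.
n_eff = 1272 / 1.6171 = 786.59.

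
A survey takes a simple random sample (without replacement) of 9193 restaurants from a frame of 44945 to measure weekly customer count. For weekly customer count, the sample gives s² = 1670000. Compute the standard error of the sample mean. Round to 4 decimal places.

12.0210

Under SRS without replacement, Var(ȳ) = (1 − f)·s²/n with f = n/N = 9193/44945 = 0.20453888.
Var(ȳ) = (1 − 0.20453888)·1670000/9193 = 0.79546112·181.65996 = 144.50343.
SE(ȳ) = √(144.50343) = 12.0210.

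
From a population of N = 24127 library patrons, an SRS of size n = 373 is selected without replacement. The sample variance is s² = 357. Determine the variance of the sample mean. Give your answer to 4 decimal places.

Under SRS without replacement, Var(ȳ) = (1 − f)·s²/n with f = n/N = 373/24127 = 0.01545986.
Var(ȳ) = (1 − 0.01545986)·357/373 = 0.98454014·0.95710456 = 0.94230786.

0.9423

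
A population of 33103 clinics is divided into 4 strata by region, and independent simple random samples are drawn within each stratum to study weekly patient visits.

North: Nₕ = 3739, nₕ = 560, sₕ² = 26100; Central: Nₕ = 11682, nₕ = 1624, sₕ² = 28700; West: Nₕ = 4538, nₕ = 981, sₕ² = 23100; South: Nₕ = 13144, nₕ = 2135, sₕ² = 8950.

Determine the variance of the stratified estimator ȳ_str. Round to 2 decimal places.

Var(ȳ_str) = Σₕ Wₕ²(1 − fₕ)sₕ²/nₕ with Wₕ = Nₕ/N, N = 33103.
North: Wₕ = 0.11295049; term = 0.11295049²·(1 − 0.14977267)·26100/560 = 0.50554959.
Central: Wₕ = 0.35289853; term = 0.35289853²·(1 − 0.13901729)·28700/1624 = 1.8949161.
West: Wₕ = 0.13708727; term = 0.13708727²·(1 − 0.21617453)·23100/981 = 0.34686192.
South: Wₕ = 0.39706371; term = 0.39706371²·(1 − 0.16243153)·8950/2135 = 0.55356149.
Sum = 3.3008891.

3.30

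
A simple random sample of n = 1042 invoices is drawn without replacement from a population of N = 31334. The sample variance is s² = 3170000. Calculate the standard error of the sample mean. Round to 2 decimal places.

Under SRS without replacement, Var(ȳ) = (1 − f)·s²/n with f = n/N = 1042/31334 = 0.03325461.
Var(ȳ) = (1 − 0.03325461)·3170000/1042 = 0.96674539·3042.2265 = 2941.0584.
SE(ȳ) = √(2941.0584) = 54.23.

54.23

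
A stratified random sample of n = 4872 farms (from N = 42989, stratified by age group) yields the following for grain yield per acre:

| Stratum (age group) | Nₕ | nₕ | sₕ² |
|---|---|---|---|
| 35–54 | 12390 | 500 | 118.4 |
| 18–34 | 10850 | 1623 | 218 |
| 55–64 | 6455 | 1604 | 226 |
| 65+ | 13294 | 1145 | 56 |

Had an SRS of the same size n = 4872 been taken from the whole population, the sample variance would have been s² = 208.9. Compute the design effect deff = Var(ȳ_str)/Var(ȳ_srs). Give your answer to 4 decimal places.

Var(ȳ_str) = Σ Wₕ²(1−fₕ)sₕ²/nₕ with Wₕ = Nₕ/42989:
  35–54: (12390/42989)²·(1−500/12390)·118.4/500 = 0.018876444
  18–34: (10850/42989)²·(1−1623/10850)·218/1623 = 0.0072763494
  55–64: (6455/42989)²·(1−1604/6455)·226/1604 = 0.0023873545
  65+: (13294/42989)²·(1−1145/13294)·56/1145 = 0.0042742908
  → Var(ȳ_str) = 0.032814439.
Var(ȳ_srs) = (1 − 4872/42989)·208.9/4872 = 0.038018286.
deff = 0.032814439 / 0.038018286 = 0.8631.

0.8631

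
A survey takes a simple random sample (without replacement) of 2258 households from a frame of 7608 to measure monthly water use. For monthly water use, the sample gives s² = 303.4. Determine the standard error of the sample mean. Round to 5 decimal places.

Under SRS without replacement, Var(ȳ) = (1 − f)·s²/n with f = n/N = 2258/7608 = 0.29679285.
Var(ȳ) = (1 − 0.29679285)·303.4/2258 = 0.70320715·0.1343667 = 0.094487622.
SE(ȳ) = √(0.094487622) = 0.30739.

0.30739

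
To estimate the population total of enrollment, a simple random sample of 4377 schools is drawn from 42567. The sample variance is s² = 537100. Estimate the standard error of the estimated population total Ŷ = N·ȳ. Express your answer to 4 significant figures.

446600

Var(Ŷ) = N²·Var(ȳ) = N²·(1 − n/N)·s²/n.
f = 4377/42567 = 0.10282613; Var(ȳ) = 0.89717387·537100/4377 = 110.09186.
Var(Ŷ) = 42567² · 110.09186 = 1.9948089 × 10^11.
SE(Ŷ) = √(1.9948089 × 10^11) = 446600.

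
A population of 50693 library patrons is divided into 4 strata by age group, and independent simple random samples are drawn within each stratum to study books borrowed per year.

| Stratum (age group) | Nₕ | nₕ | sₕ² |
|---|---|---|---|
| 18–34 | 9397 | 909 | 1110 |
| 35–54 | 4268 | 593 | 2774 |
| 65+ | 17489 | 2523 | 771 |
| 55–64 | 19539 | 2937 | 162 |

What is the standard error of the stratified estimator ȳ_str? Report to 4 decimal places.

0.3233

Var(ȳ_str) = Σₕ Wₕ²(1 − fₕ)sₕ²/nₕ with Wₕ = Nₕ/N, N = 50693.
18–34: Wₕ = 0.18537076; term = 0.18537076²·(1 − 0.09673300)·1110/909 = 0.037901614.
35–54: Wₕ = 0.08419308; term = 0.08419308²·(1 − 0.13894096)·2774/593 = 0.028552065.
65+: Wₕ = 0.34499832; term = 0.34499832²·(1 − 0.14426211)·771/2523 = 0.031125179.
55–64: Wₕ = 0.38543783; term = 0.38543783²·(1 − 0.15031476)·162/2937 = 0.0069627022.
Sum = 0.10454156.
SE = √(0.10454156) = 0.3233.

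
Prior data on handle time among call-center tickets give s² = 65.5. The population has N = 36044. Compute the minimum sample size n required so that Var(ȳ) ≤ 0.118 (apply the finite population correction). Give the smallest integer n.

547

Without fpc, n₀ = s²/D = 65.5/0.118 = 555.0847.
With fpc, (1 − n/N)·s²/n ≤ D requires n ≥ n₀/(1 + n₀/N) = 555.0847/(1 + 555.0847/36044) = 546.6659.
Rounding up, n = 547.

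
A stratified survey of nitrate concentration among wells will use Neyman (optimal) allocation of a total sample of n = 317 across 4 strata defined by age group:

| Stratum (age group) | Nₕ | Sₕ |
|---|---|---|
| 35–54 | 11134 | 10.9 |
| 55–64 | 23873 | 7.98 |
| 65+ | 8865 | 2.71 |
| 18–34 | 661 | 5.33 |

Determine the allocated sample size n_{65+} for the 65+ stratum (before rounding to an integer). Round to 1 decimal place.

Neyman allocation: nₕ = n·NₕSₕ / Σⱼ NⱼSⱼ.
Σ NⱼSⱼ = 11134·10.9 + 23873·7.98 + 8865·2.71 + 661·5.33 = 339414.42.
n_{65+} = 317·8865·2.71 / 339414.42 = 22.4.

22.4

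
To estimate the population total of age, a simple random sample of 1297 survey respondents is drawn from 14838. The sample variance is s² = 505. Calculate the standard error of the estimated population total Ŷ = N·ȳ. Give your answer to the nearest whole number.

8845

Var(Ŷ) = N²·Var(ȳ) = N²·(1 − n/N)·s²/n.
f = 1297/14838 = 0.08741070; Var(ȳ) = 0.91258930·505/1297 = 0.35532583.
Var(Ŷ) = 14838² · 0.35532583 = 7.8230753 × 10^7.
SE(Ŷ) = √(7.8230753 × 10^7) = 8845.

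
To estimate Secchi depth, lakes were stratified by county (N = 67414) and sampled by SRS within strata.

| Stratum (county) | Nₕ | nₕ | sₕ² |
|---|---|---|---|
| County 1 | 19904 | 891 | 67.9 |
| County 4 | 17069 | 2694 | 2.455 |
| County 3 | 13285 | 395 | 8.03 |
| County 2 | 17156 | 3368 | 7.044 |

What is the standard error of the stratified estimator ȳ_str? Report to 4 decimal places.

0.0853

Var(ȳ_str) = Σₕ Wₕ²(1 − fₕ)sₕ²/nₕ with Wₕ = Nₕ/N, N = 67414.
County 1: Wₕ = 0.29525024; term = 0.29525024²·(1 − 0.04476487)·67.9/891 = 0.006345749.
County 4: Wₕ = 0.25319667; term = 0.25319667²·(1 − 0.15782998)·2.455/2694 = 4.9200514 × 10^-5.
County 3: Wₕ = 0.19706589; term = 0.19706589²·(1 − 0.02973278)·8.03/395 = 7.6600699 × 10^-4.
County 2: Wₕ = 0.25448720; term = 0.25448720²·(1 − 0.19631616)·7.044/3368 = 1.0885901 × 10^-4.
Sum = 0.0072698155.
SE = √(0.0072698155) = 0.0853.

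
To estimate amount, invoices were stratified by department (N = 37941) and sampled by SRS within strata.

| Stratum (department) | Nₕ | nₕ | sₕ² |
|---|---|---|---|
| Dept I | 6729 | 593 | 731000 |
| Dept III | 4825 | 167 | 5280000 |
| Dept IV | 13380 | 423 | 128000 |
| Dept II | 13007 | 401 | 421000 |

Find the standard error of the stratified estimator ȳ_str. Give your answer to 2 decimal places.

26.17

Var(ȳ_str) = Σₕ Wₕ²(1 − fₕ)sₕ²/nₕ with Wₕ = Nₕ/N, N = 37941.
Dept I: Wₕ = 0.17735431; term = 0.17735431²·(1 − 0.08812602)·731000/593 = 35.357457.
Dept III: Wₕ = 0.12717113; term = 0.12717113²·(1 − 0.03461140)·5280000/167 = 493.6245.
Dept IV: Wₕ = 0.35265280; term = 0.35265280²·(1 − 0.03161435)·128000/423 = 36.442875.
Dept II: Wₕ = 0.34282175; term = 0.34282175²·(1 − 0.03082955)·421000/401 = 119.58443.
Sum = 685.00926.
SE = √(685.00926) = 26.17.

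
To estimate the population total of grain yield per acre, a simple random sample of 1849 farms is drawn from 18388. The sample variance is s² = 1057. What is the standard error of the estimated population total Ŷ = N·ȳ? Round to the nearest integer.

Var(Ŷ) = N²·Var(ȳ) = N²·(1 − n/N)·s²/n.
f = 1849/18388 = 0.10055471; Var(ȳ) = 0.89944529·1057/1849 = 0.51417722.
Var(Ŷ) = 18388² · 0.51417722 = 1.7385285 × 10^8.
SE(Ŷ) = √(1.7385285 × 10^8) = 13185.

13185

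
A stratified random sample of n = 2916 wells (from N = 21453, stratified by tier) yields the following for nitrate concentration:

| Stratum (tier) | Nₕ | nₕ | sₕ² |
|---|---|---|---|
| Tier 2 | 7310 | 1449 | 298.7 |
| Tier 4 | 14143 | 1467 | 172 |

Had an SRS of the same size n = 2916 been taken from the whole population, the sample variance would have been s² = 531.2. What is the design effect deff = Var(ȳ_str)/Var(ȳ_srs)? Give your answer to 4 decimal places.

0.4121

Var(ȳ_str) = Σ Wₕ²(1−fₕ)sₕ²/nₕ with Wₕ = Nₕ/21453:
  Tier 2: (7310/21453)²·(1−1449/7310)·298.7/1449 = 0.019190216
  Tier 4: (14143/21453)²·(1−1467/14143)·172/1467 = 0.04567158
  → Var(ȳ_str) = 0.064861796.
Var(ȳ_srs) = (1 − 2916/21453)·531.2/2916 = 0.15740625.
deff = 0.064861796 / 0.15740625 = 0.4121.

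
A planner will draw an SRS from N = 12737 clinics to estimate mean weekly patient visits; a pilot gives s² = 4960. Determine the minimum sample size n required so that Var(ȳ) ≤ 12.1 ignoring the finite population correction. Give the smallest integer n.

410

Without fpc, n₀ = s²/D = 4960/12.1 = 409.9174.
Rounding up, n = 410.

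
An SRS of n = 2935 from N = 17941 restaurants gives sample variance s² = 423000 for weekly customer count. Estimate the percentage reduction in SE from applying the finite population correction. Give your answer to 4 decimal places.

f = n/N = 2935/17941 = 0.16359177.
SE_no-fpc = √(s²/n) = 12.00511; SE_fpc = √((1−f)s²/n) = 10.979316.
Ratio = √(1−f) = 0.91455357. Reduction = 100·(1 − 0.91455357) = 8.5446%.

8.5446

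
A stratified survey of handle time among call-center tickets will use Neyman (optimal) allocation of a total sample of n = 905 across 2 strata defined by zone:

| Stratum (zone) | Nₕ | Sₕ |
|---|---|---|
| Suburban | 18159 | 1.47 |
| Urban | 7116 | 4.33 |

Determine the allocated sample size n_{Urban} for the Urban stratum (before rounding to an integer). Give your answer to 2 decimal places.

Neyman allocation: nₕ = n·NₕSₕ / Σⱼ NⱼSⱼ.
Σ NⱼSⱼ = 18159·1.47 + 7116·4.33 = 57506.01.
n_{Urban} = 905·7116·4.33 / 57506.01 = 484.91.

484.91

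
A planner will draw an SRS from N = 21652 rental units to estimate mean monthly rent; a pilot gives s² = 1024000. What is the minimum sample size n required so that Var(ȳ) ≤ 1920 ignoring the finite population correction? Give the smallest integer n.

Without fpc, n₀ = s²/D = 1024000/1920 = 533.3333.
Rounding up, n = 534.

534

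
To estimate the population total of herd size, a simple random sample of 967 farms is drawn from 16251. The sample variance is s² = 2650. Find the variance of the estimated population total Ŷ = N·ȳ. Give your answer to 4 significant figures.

Var(Ŷ) = N²·Var(ȳ) = N²·(1 − n/N)·s²/n.
f = 967/16251 = 0.05950403; Var(ȳ) = 0.94049597·2650/967 = 2.5773674.
Var(Ŷ) = 16251² · 2.5773674 = 6.8066985 × 10^8.

6.807 × 10^8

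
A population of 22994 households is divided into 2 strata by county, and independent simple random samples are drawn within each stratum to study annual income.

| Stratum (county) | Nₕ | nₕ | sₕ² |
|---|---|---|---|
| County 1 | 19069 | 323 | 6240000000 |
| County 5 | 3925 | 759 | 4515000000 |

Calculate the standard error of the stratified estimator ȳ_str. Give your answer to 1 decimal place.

3633.3

Var(ȳ_str) = Σₕ Wₕ²(1 − fₕ)sₕ²/nₕ with Wₕ = Nₕ/N, N = 22994.
County 1: Wₕ = 0.82930330; term = 0.82930330²·(1 − 0.01693849)·6240000000/323 = 1.3061394 × 10^7.
County 5: Wₕ = 0.17069670; term = 0.17069670²·(1 − 0.19337580)·4515000000/759 = 139809.76.
Sum = 1.3201204 × 10^7.
SE = √(1.3201204 × 10^7) = 3633.3.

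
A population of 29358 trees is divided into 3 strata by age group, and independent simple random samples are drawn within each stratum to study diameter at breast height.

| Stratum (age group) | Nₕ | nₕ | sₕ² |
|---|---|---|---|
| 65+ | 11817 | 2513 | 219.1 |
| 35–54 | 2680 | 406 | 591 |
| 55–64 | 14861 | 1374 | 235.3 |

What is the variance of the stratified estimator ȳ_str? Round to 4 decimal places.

0.0612

Var(ȳ_str) = Σₕ Wₕ²(1 − fₕ)sₕ²/nₕ with Wₕ = Nₕ/N, N = 29358.
65+: Wₕ = 0.40251380; term = 0.40251380²·(1 − 0.21265973)·219.1/2513 = 0.01112177.
35–54: Wₕ = 0.09128687; term = 0.09128687²·(1 − 0.15149254)·591/406 = 0.010292806.
55–64: Wₕ = 0.50619933; term = 0.50619933²·(1 − 0.09245677)·235.3/1374 = 0.039824071.
Sum = 0.061238647.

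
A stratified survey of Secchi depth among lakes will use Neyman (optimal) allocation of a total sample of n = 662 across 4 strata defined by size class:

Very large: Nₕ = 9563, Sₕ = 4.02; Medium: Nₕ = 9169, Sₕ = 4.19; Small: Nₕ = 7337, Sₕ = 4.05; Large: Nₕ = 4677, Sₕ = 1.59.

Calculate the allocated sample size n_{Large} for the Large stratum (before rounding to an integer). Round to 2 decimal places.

43.18

Neyman allocation: nₕ = n·NₕSₕ / Σⱼ NⱼSⱼ.
Σ NⱼSⱼ = 9563·4.02 + 9169·4.19 + 7337·4.05 + 4677·1.59 = 114012.65.
n_{Large} = 662·4677·1.59 / 114012.65 = 43.18.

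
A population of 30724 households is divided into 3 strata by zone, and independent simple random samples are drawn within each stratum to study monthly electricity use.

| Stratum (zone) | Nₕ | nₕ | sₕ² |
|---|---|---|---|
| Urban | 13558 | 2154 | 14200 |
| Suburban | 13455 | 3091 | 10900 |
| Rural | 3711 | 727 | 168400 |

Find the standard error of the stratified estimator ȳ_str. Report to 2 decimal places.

2.08

Var(ȳ_str) = Σₕ Wₕ²(1 − fₕ)sₕ²/nₕ with Wₕ = Nₕ/N, N = 30724.
Urban: Wₕ = 0.44128369; term = 0.44128369²·(1 − 0.15887299)·14200/2154 = 1.0797917.
Suburban: Wₕ = 0.43793126; term = 0.43793126²·(1 − 0.22972873)·10900/3091 = 0.52093446.
Rural: Wₕ = 0.12078505; term = 0.12078505²·(1 − 0.19590407)·168400/727 = 2.7173272.
Sum = 4.3180534.
SE = √(4.3180534) = 2.08.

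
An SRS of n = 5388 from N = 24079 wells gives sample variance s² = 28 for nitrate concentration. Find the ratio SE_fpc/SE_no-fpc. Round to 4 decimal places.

f = n/N = 5388/24079 = 0.22376345.
SE_no-fpc = √(s²/n) = 0.072088373; SE_fpc = √((1−f)s²/n) = 0.063512947.
Ratio = √(1−f) = 0.88104288.

0.8810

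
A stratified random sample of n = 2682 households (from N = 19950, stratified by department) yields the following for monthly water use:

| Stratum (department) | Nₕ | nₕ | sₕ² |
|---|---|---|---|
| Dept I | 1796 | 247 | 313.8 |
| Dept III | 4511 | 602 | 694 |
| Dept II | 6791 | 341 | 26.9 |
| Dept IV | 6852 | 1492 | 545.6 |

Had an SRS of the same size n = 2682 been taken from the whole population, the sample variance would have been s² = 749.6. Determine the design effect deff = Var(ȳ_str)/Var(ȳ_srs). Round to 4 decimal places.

Var(ȳ_str) = Σ Wₕ²(1−fₕ)sₕ²/nₕ with Wₕ = Nₕ/19950:
  Dept I: (1796/19950)²·(1−247/1796)·313.8/247 = 0.0088803061
  Dept III: (4511/19950)²·(1−602/4511)·694/602 = 0.051075859
  Dept II: (6791/19950)²·(1−341/6791)·26.9/341 = 0.0086817154
  Dept IV: (6852/19950)²·(1−1492/6852)·545.6/1492 = 0.033744413
  → Var(ȳ_str) = 0.10238229.
Var(ȳ_srs) = (1 − 2682/19950)·749.6/2682 = 0.24191898.
deff = 0.10238229 / 0.24191898 = 0.4232.

0.4232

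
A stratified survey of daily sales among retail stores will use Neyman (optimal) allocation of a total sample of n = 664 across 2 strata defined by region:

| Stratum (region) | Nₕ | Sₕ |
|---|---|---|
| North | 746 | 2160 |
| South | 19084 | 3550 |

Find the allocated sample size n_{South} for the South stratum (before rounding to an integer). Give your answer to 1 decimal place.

648.6

Neyman allocation: nₕ = n·NₕSₕ / Σⱼ NⱼSⱼ.
Σ NⱼSⱼ = 746·2160 + 19084·3550 = 6.935956 × 10^7.
n_{South} = 664·19084·3550 / (6.935956 × 10^7) = 648.6.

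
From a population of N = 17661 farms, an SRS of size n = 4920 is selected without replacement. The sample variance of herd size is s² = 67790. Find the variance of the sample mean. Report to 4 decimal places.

Under SRS without replacement, Var(ȳ) = (1 − f)·s²/n with f = n/N = 4920/17661 = 0.27857992.
Var(ȳ) = (1 − 0.27857992)·67790/4920 = 0.72142008·13.778455 = 9.9400543.

9.9401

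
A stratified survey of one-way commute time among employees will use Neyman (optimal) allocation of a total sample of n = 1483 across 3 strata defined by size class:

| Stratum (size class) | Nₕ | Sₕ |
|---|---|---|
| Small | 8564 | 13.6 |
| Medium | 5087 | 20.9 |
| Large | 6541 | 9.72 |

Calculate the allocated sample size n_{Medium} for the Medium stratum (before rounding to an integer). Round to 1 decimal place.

550.6

Neyman allocation: nₕ = n·NₕSₕ / Σⱼ NⱼSⱼ.
Σ NⱼSⱼ = 8564·13.6 + 5087·20.9 + 6541·9.72 = 286367.22.
n_{Medium} = 1483·5087·20.9 / 286367.22 = 550.6.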